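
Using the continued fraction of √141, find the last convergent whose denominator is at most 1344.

15781/1329

√141 = [11; 1, 6, 1, 22, …] (period length 4).
Convergents:
  p_0/q_0 = 11/1
  p_1/q_1 = 12/1
  p_2/q_2 = 83/7
  p_3/q_3 = 95/8
  p_4/q_4 = 2173/183
  p_5/q_5 = 2268/191
  p_6/q_6 = 15781/1329
  p_7/q_7 = 18049/1520
q_6 = 1329 ≤ 1344 < 1520 = q_7, so the answer is 15781/1329.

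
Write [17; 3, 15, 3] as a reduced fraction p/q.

2443/141

Using pₖ = aₖpₖ₋₁ + pₖ₋₂ and qₖ = aₖqₖ₋₁ + qₖ₋₂:
  k=0: a=17, p=17, q=1
  k=1: a=3, p=52, q=3
  k=2: a=15, p=797, q=46
  k=3: a=3, p=2443, q=141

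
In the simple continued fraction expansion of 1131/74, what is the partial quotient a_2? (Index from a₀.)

1

1131 = 15·74 + 21   →  a_0 = 15
74 = 3·21 + 11   →  a_1 = 3
21 = 1·11 + 10   →  a_2 = 1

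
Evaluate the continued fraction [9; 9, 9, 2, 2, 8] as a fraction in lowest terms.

Fold from the inside: start with 8/1.
  2 + 1/8 = 17/8
  2 + 8/17 = 42/17
  9 + 17/42 = 395/42
  9 + 42/395 = 3597/395
  9 + 395/3597 = 32768/3597

32768/3597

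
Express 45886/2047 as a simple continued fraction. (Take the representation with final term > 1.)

[22; 2, 2, 2, 15, 11]

45886 = 22×2047 + 852
2047 = 2×852 + 343
852 = 2×343 + 166
343 = 2×166 + 11
166 = 15×11 + 1
11 = 11×1 + 0  (stop)
So 45886/2047 = [22; 2, 2, 2, 15, 11].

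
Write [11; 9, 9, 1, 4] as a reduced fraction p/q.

Fold from the inside: start with 4/1.
  1 + 1/4 = 5/4
  9 + 4/5 = 49/5
  9 + 5/49 = 446/49
  11 + 49/446 = 4955/446

4955/446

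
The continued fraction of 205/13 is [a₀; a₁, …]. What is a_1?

205 = 15·13 + 10   →  a_0 = 15
13 = 1·10 + 3   →  a_1 = 1

1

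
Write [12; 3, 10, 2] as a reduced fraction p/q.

Fold from the inside: start with 2/1.
  10 + 1/2 = 21/2
  3 + 2/21 = 65/21
  12 + 21/65 = 801/65

801/65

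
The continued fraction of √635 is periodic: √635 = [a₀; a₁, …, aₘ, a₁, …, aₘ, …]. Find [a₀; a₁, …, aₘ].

a₀ = ⌊√635⌋ = 25.
With m₀=0, d₀=1 and mₖ₊₁ = dₖaₖ − mₖ, dₖ₊₁ = (n − mₖ₊₁²)/dₖ, aₖ₊₁ = ⌊(a₀+mₖ₊₁)/dₖ₊₁⌋:
  k=1: m=25, d=10, a=5
  k=2: m=25, d=1, a=50
d=1 and a=2a₀=50 at k=2, so the next step gives (m, d) = (25, 10) again — its k=1 value — and the period has length 2.

[25; 5, 50]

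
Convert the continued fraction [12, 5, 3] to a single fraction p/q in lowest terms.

Using pₖ = aₖpₖ₋₁ + pₖ₋₂ and qₖ = aₖqₖ₋₁ + qₖ₋₂:
  k=0: a=12, p=12, q=1
  k=1: a=5, p=61, q=5
  k=2: a=3, p=195, q=16

195/16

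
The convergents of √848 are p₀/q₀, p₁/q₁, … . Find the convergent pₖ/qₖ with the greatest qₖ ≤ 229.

√848 = [29; 8, 3, 3, 3, 8, 58, …] (period length 6).
Convergents:
  p_0/q_0 = 29/1
  p_1/q_1 = 233/8
  p_2/q_2 = 728/25
  p_3/q_3 = 2417/83
  p_4/q_4 = 7979/274
q_3 = 83 ≤ 229 < 274 = q_4, so the answer is 2417/83.

2417/83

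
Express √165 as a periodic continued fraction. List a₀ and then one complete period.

[12; 1, 5, 2, 5, 1, 24]

a₀ = ⌊√165⌋ = 12.
With m₀=0, d₀=1 and mₖ₊₁ = dₖaₖ − mₖ, dₖ₊₁ = (n − mₖ₊₁²)/dₖ, aₖ₊₁ = ⌊(a₀+mₖ₊₁)/dₖ₊₁⌋:
  k=1: m=12, d=21, a=1
  k=2: m=9, d=4, a=5
  k=3: m=11, d=11, a=2
  k=4: m=11, d=4, a=5
  k=5: m=9, d=21, a=1
  k=6: m=12, d=1, a=24
d=1 and a=2a₀=24 at k=6, so the next step gives (m, d) = (12, 21) again — its k=1 value — and the period has length 6.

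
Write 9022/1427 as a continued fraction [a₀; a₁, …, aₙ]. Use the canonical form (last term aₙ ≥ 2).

[6; 3, 9, 1, 3, 1, 2, 3]

9022 = 6·1427 + 460
1427 = 3·460 + 47
460 = 9·47 + 37
47 = 1·37 + 10
37 = 3·10 + 7
10 = 1·7 + 3
7 = 2·3 + 1
3 = 3·1 + 0  (stop)
So 9022/1427 = [6; 3, 9, 1, 3, 1, 2, 3].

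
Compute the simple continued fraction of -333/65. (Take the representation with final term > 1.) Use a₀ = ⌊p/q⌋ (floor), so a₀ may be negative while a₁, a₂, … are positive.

-333 = -6·65 + 57
65 = 1·57 + 8
57 = 7·8 + 1
8 = 8·1 + 0  (stop)
So -333/65 = [-6; 1, 7, 8].

[-6; 1, 7, 8]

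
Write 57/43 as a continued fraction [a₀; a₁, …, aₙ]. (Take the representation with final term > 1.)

57 = 1·43 + 14
43 = 3·14 + 1
14 = 14·1 + 0  (stop)
So 57/43 = [1; 3, 14].

[1; 3, 14]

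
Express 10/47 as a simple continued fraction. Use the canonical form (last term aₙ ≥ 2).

10 = 0*47 + 10
47 = 4*10 + 7
10 = 1*7 + 3
7 = 2*3 + 1
3 = 3*1 + 0  (stop)
So 10/47 = [0; 4, 1, 2, 3].

[0; 4, 1, 2, 3]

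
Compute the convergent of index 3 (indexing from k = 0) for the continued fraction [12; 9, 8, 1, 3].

Using pₖ = aₖpₖ₋₁ + pₖ₋₂, qₖ = aₖqₖ₋₁ + qₖ₋₂ (with p₋₁=1, p₋₂=0, q₋₁=0, q₋₂=1):
  k=0: a=12, p=12, q=1
  k=1: a=9, p=109, q=9
  k=2: a=8, p=884, q=73
  k=3: a=1, p=993, q=82

993/82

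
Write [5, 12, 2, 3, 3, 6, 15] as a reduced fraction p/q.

Fold from the inside: start with 15/1.
  6 + 1/15 = 91/15
  3 + 15/91 = 288/91
  3 + 91/288 = 955/288
  2 + 288/955 = 2198/955
  12 + 955/2198 = 27331/2198
  5 + 2198/27331 = 138853/27331

138853/27331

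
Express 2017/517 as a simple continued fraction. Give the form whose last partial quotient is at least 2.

[3; 1, 9, 7, 3, 2]

2017 = 3×517 + 466
517 = 1×466 + 51
466 = 9×51 + 7
51 = 7×7 + 2
7 = 3×2 + 1
2 = 2×1 + 0  (stop)
So 2017/517 = [3; 1, 9, 7, 3, 2].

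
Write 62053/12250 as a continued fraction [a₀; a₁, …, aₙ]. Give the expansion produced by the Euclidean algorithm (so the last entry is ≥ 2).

62053 = 5·12250 + 803
12250 = 15·803 + 205
803 = 3·205 + 188
205 = 1·188 + 17
188 = 11·17 + 1
17 = 17·1 + 0  (stop)
So 62053/12250 = [5; 15, 3, 1, 11, 17].

[5; 15, 3, 1, 11, 17]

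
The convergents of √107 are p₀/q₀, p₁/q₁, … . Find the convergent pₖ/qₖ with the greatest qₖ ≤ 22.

31/3

√107 = [10; 2, 1, 9, 1, 2, 20, …] (period length 6).
Convergents:
  p_0/q_0 = 10/1
  p_1/q_1 = 21/2
  p_2/q_2 = 31/3
  p_3/q_3 = 300/29
q_2 = 3 ≤ 22 < 29 = q_3, so the answer is 31/3.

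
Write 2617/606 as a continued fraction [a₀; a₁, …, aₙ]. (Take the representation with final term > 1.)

2617 = 4×606 + 193
606 = 3×193 + 27
193 = 7×27 + 4
27 = 6×4 + 3
4 = 1×3 + 1
3 = 3×1 + 0  (stop)
So 2617/606 = [4; 3, 7, 6, 1, 3].

[4; 3, 7, 6, 1, 3]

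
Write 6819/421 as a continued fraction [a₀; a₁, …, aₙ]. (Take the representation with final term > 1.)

[16; 5, 13, 1, 5]

6819 = 16*421 + 83
421 = 5*83 + 6
83 = 13*6 + 5
6 = 1*5 + 1
5 = 5*1 + 0  (stop)
So 6819/421 = [16; 5, 13, 1, 5].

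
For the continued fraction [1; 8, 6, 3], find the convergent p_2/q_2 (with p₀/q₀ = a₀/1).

Using pₖ = aₖpₖ₋₁ + pₖ₋₂, qₖ = aₖqₖ₋₁ + qₖ₋₂ (with p₋₁=1, p₋₂=0, q₋₁=0, q₋₂=1):
  k=0: a=1, p=1, q=1
  k=1: a=8, p=9, q=8
  k=2: a=6, p=55, q=49

55/49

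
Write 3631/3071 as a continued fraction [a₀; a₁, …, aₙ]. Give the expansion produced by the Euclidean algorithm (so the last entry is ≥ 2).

[1; 5, 2, 15, 18]

3631 = 1×3071 + 560
3071 = 5×560 + 271
560 = 2×271 + 18
271 = 15×18 + 1
18 = 18×1 + 0  (stop)
So 3631/3071 = [1; 5, 2, 15, 18].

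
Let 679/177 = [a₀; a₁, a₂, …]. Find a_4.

679 = 3·177 + 148   →  a_0 = 3
177 = 1·148 + 29   →  a_1 = 1
148 = 5·29 + 3   →  a_2 = 5
29 = 9·3 + 2   →  a_3 = 9
3 = 1·2 + 1   →  a_4 = 1

1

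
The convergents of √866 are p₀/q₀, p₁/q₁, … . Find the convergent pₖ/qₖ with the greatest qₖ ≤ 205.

√866 = [29; 2, 2, 1, 28, 1, 2, 2, 58, …] (period length 8).
Convergents:
  p_0/q_0 = 29/1
  p_1/q_1 = 59/2
  p_2/q_2 = 147/5
  p_3/q_3 = 206/7
  p_4/q_4 = 5915/201
  p_5/q_5 = 6121/208
q_4 = 201 ≤ 205 < 208 = q_5, so the answer is 5915/201.

5915/201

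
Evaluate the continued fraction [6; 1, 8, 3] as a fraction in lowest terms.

Fold from the inside: start with 3/1.
  8 + 1/3 = 25/3
  1 + 3/25 = 28/25
  6 + 25/28 = 193/28

193/28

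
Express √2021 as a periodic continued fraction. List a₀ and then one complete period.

a₀ = ⌊√2021⌋ = 44.
With m₀=0, d₀=1 and mₖ₊₁ = dₖaₖ − mₖ, dₖ₊₁ = (n − mₖ₊₁²)/dₖ, aₖ₊₁ = ⌊(a₀+mₖ₊₁)/dₖ₊₁⌋:
  k=1: m=44, d=85, a=1
  k=2: m=41, d=4, a=21
  k=3: m=43, d=43, a=2
  k=4: m=43, d=4, a=21
  k=5: m=41, d=85, a=1
  k=6: m=44, d=1, a=88
d=1 and a=2a₀=88 at k=6, so the next step gives (m, d) = (44, 85) again — its k=1 value — and the period has length 6.

[44; 1, 21, 2, 21, 1, 88]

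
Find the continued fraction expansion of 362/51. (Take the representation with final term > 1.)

362 = 7·51 + 5
51 = 10·5 + 1
5 = 5·1 + 0  (stop)
So 362/51 = [7; 10, 5].

[7; 10, 5]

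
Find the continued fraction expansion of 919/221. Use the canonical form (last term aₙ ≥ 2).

919 = 4·221 + 35
221 = 6·35 + 11
35 = 3·11 + 2
11 = 5·2 + 1
2 = 2·1 + 0  (stop)
So 919/221 = [4; 6, 3, 5, 2].

[4; 6, 3, 5, 2]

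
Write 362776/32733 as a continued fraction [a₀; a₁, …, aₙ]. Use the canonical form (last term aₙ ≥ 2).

[11; 12, 15, 3, 19, 3]

362776 = 11*32733 + 2713
32733 = 12*2713 + 177
2713 = 15*177 + 58
177 = 3*58 + 3
58 = 19*3 + 1
3 = 3*1 + 0  (stop)
So 362776/32733 = [11; 12, 15, 3, 19, 3].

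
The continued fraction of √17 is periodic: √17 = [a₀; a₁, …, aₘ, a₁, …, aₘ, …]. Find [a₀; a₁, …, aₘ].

[4; 8]

a₀ = ⌊√17⌋ = 4.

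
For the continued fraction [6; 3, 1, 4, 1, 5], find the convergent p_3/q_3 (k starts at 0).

Using pₖ = aₖpₖ₋₁ + pₖ₋₂, qₖ = aₖqₖ₋₁ + qₖ₋₂ (with p₋₁=1, p₋₂=0, q₋₁=0, q₋₂=1):
  k=0: a=6, p=6, q=1
  k=1: a=3, p=19, q=3
  k=2: a=1, p=25, q=4
  k=3: a=4, p=119, q=19

119/19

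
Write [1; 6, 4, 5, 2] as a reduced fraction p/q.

333/287

Fold from the inside: start with 2/1.
  5 + 1/2 = 11/2
  4 + 2/11 = 46/11
  6 + 11/46 = 287/46
  1 + 46/287 = 333/287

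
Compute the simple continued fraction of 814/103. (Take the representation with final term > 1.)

814 = 7*103 + 93
103 = 1*93 + 10
93 = 9*10 + 3
10 = 3*3 + 1
3 = 3*1 + 0  (stop)
So 814/103 = [7; 1, 9, 3, 3].

[7; 1, 9, 3, 3]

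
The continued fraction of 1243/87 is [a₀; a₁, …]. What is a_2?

2

1243 = 14·87 + 25   →  a_0 = 14
87 = 3·25 + 12   →  a_1 = 3
25 = 2·12 + 1   →  a_2 = 2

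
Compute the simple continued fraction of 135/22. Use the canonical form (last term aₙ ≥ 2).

135 = 6*22 + 3
22 = 7*3 + 1
3 = 3*1 + 0  (stop)
So 135/22 = [6; 7, 3].

[6; 7, 3]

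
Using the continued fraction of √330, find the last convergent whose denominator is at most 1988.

√330 = [18; 6, 36, …] (period length 2).
Convergents:
  p_0/q_0 = 18/1
  p_1/q_1 = 109/6
  p_2/q_2 = 3942/217
  p_3/q_3 = 23761/1308
  p_4/q_4 = 859338/47305
q_3 = 1308 ≤ 1988 < 47305 = q_4, so the answer is 23761/1308.

23761/1308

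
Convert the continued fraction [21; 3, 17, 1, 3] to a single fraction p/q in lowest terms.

Fold from the inside: start with 3/1.
  1 + 1/3 = 4/3
  17 + 3/4 = 71/4
  3 + 4/71 = 217/71
  21 + 71/217 = 4628/217

4628/217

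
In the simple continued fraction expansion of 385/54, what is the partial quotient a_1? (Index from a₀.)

7

385 = 7·54 + 7   →  a_0 = 7
54 = 7·7 + 5   →  a_1 = 7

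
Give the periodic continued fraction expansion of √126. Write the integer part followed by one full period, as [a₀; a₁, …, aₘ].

[11; 4, 2, 4, 22]

a₀ = ⌊√126⌋ = 11.
With m₀=0, d₀=1 and mₖ₊₁ = dₖaₖ − mₖ, dₖ₊₁ = (n − mₖ₊₁²)/dₖ, aₖ₊₁ = ⌊(a₀+mₖ₊₁)/dₖ₊₁⌋:
  k=1: m=11, d=5, a=4
  k=2: m=9, d=9, a=2
  k=3: m=9, d=5, a=4
  k=4: m=11, d=1, a=22
d=1 and a=2a₀=22 at k=4, so the next step gives (m, d) = (11, 5) again — its k=1 value — and the period has length 4.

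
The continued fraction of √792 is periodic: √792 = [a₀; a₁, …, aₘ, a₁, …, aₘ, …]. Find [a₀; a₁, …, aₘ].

[28; 7, 56]

a₀ = ⌊√792⌋ = 28.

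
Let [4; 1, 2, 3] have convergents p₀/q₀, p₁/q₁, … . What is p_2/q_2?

14/3

Using pₖ = aₖpₖ₋₁ + pₖ₋₂, qₖ = aₖqₖ₋₁ + qₖ₋₂ (with p₋₁=1, p₋₂=0, q₋₁=0, q₋₂=1):
  k=0: a=4, p=4, q=1
  k=1: a=1, p=5, q=1
  k=2: a=2, p=14, q=3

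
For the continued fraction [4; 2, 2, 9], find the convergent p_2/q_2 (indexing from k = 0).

Using pₖ = aₖpₖ₋₁ + pₖ₋₂, qₖ = aₖqₖ₋₁ + qₖ₋₂ (with p₋₁=1, p₋₂=0, q₋₁=0, q₋₂=1):
  k=0: a=4, p=4, q=1
  k=1: a=2, p=9, q=2
  k=2: a=2, p=22, q=5

22/5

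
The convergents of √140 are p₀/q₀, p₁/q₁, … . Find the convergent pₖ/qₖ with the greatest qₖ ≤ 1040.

10081/852

√140 = [11; 1, 4, 1, 22, …] (period length 4).
Convergents:
  p_0/q_0 = 11/1
  p_1/q_1 = 12/1
  p_2/q_2 = 59/5
  p_3/q_3 = 71/6
  p_4/q_4 = 1621/137
  p_5/q_5 = 1692/143
  p_6/q_6 = 8389/709
  p_7/q_7 = 10081/852
  p_8/q_8 = 230171/19453
q_7 = 852 ≤ 1040 < 19453 = q_8, so the answer is 10081/852.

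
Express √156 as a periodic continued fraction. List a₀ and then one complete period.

[12; 2, 24]

a₀ = ⌊√156⌋ = 12.
With m₀=0, d₀=1 and mₖ₊₁ = dₖaₖ − mₖ, dₖ₊₁ = (n − mₖ₊₁²)/dₖ, aₖ₊₁ = ⌊(a₀+mₖ₊₁)/dₖ₊₁⌋:
  k=1: m=12, d=12, a=2
  k=2: m=12, d=1, a=24
d=1 and a=2a₀=24 at k=2, so the next step gives (m, d) = (12, 12) again — its k=1 value — and the period has length 2.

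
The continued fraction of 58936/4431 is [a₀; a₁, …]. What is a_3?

11

58936 = 13·4431 + 1333   →  a_0 = 13
4431 = 3·1333 + 432   →  a_1 = 3
1333 = 3·432 + 37   →  a_2 = 3
432 = 11·37 + 25   →  a_3 = 11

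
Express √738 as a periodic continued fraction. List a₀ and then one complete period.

[27; 6, 54]

a₀ = ⌊√738⌋ = 27.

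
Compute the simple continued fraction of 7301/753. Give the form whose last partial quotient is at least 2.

[9; 1, 2, 3, 2, 7, 1, 3]

7301 = 9·753 + 524
753 = 1·524 + 229
524 = 2·229 + 66
229 = 3·66 + 31
66 = 2·31 + 4
31 = 7·4 + 3
4 = 1·3 + 1
3 = 3·1 + 0  (stop)
So 7301/753 = [9; 1, 2, 3, 2, 7, 1, 3].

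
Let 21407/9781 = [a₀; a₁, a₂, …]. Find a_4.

21407 = 2·9781 + 1845   →  a_0 = 2
9781 = 5·1845 + 556   →  a_1 = 5
1845 = 3·556 + 177   →  a_2 = 3
556 = 3·177 + 25   →  a_3 = 3
177 = 7·25 + 2   →  a_4 = 7

7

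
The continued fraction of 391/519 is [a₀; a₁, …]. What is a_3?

391 = 0·519 + 391   →  a_0 = 0
519 = 1·391 + 128   →  a_1 = 1
391 = 3·128 + 7   →  a_2 = 3
128 = 18·7 + 2   →  a_3 = 18

18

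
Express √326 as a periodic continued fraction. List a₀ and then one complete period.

[18; 18, 36]

a₀ = ⌊√326⌋ = 18.
With m₀=0, d₀=1 and mₖ₊₁ = dₖaₖ − mₖ, dₖ₊₁ = (n − mₖ₊₁²)/dₖ, aₖ₊₁ = ⌊(a₀+mₖ₊₁)/dₖ₊₁⌋:
  k=1: m=18, d=2, a=18
  k=2: m=18, d=1, a=36
d=1 and a=2a₀=36 at k=2, so the next step gives (m, d) = (18, 2) again — its k=1 value — and the period has length 2.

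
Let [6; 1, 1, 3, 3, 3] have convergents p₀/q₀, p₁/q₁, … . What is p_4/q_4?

Using pₖ = aₖpₖ₋₁ + pₖ₋₂, qₖ = aₖqₖ₋₁ + qₖ₋₂ (with p₋₁=1, p₋₂=0, q₋₁=0, q₋₂=1):
  k=0: a=6, p=6, q=1
  k=1: a=1, p=7, q=1
  k=2: a=1, p=13, q=2
  k=3: a=3, p=46, q=7
  k=4: a=3, p=151, q=23

151/23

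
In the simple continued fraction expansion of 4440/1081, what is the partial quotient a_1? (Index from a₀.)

9

4440 = 4·1081 + 116   →  a_0 = 4
1081 = 9·116 + 37   →  a_1 = 9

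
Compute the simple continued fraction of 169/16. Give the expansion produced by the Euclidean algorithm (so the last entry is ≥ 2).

169 = 10×16 + 9
16 = 1×9 + 7
9 = 1×7 + 2
7 = 3×2 + 1
2 = 2×1 + 0  (stop)
So 169/16 = [10; 1, 1, 3, 2].

[10; 1, 1, 3, 2]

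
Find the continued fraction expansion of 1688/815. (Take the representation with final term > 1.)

[2; 14, 19, 3]

1688 = 2*815 + 58
815 = 14*58 + 3
58 = 19*3 + 1
3 = 3*1 + 0  (stop)
So 1688/815 = [2; 14, 19, 3].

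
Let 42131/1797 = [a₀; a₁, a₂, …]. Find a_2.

42131 = 23·1797 + 800   →  a_0 = 23
1797 = 2·800 + 197   →  a_1 = 2
800 = 4·197 + 12   →  a_2 = 4

4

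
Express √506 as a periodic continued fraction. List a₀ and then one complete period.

a₀ = ⌊√506⌋ = 22.
With m₀=0, d₀=1 and mₖ₊₁ = dₖaₖ − mₖ, dₖ₊₁ = (n − mₖ₊₁²)/dₖ, aₖ₊₁ = ⌊(a₀+mₖ₊₁)/dₖ₊₁⌋:
  k=1: m=22, d=22, a=2
  k=2: m=22, d=1, a=44
d=1 and a=2a₀=44 at k=2, so the next step gives (m, d) = (22, 22) again — its k=1 value — and the period has length 2.

[22; 2, 44]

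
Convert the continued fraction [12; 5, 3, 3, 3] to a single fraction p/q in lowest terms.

Fold from the inside: start with 3/1.
  3 + 1/3 = 10/3
  3 + 3/10 = 33/10
  5 + 10/33 = 175/33
  12 + 33/175 = 2133/175

2133/175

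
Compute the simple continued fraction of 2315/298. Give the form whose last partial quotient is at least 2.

[7; 1, 3, 3, 7, 3]

2315 = 7·298 + 229
298 = 1·229 + 69
229 = 3·69 + 22
69 = 3·22 + 3
22 = 7·3 + 1
3 = 3·1 + 0  (stop)
So 2315/298 = [7; 1, 3, 3, 7, 3].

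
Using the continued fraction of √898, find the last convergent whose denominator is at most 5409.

53910/1799

√898 = [29; 1, 28, 1, 58, …] (period length 4).
Convergents:
  p_0/q_0 = 29/1
  p_1/q_1 = 30/1
  p_2/q_2 = 869/29
  p_3/q_3 = 899/30
  p_4/q_4 = 53011/1769
  p_5/q_5 = 53910/1799
  p_6/q_6 = 1562491/52141
q_5 = 1799 ≤ 5409 < 52141 = q_6, so the answer is 53910/1799.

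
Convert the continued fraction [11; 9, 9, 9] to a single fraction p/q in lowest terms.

8299/747

Using pₖ = aₖpₖ₋₁ + pₖ₋₂ and qₖ = aₖqₖ₋₁ + qₖ₋₂:
  k=0: a=11, p=11, q=1
  k=1: a=9, p=100, q=9
  k=2: a=9, p=911, q=82
  k=3: a=9, p=8299, q=747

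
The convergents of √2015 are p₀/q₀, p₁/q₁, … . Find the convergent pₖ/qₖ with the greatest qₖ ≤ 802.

35911/800

√2015 = [44; 1, 7, 1, 88, …] (period length 4).
Convergents:
  p_0/q_0 = 44/1
  p_1/q_1 = 45/1
  p_2/q_2 = 359/8
  p_3/q_3 = 404/9
  p_4/q_4 = 35911/800
  p_5/q_5 = 36315/809
q_4 = 800 ≤ 802 < 809 = q_5, so the answer is 35911/800.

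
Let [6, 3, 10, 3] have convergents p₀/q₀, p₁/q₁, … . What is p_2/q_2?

Using pₖ = aₖpₖ₋₁ + pₖ₋₂, qₖ = aₖqₖ₋₁ + qₖ₋₂ (with p₋₁=1, p₋₂=0, q₋₁=0, q₋₂=1):
  k=0: a=6, p=6, q=1
  k=1: a=3, p=19, q=3
  k=2: a=10, p=196, q=31

196/31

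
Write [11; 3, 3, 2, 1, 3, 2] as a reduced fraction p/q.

3131/277

Using pₖ = aₖpₖ₋₁ + pₖ₋₂ and qₖ = aₖqₖ₋₁ + qₖ₋₂:
  k=0: a=11, p=11, q=1
  k=1: a=3, p=34, q=3
  k=2: a=3, p=113, q=10
  k=3: a=2, p=260, q=23
  k=4: a=1, p=373, q=33
  k=5: a=3, p=1379, q=122
  k=6: a=2, p=3131, q=277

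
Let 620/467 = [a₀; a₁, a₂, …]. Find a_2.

620 = 1·467 + 153   →  a_0 = 1
467 = 3·153 + 8   →  a_1 = 3
153 = 19·8 + 1   →  a_2 = 19

19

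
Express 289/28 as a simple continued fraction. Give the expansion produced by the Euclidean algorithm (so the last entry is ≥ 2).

289 = 10*28 + 9
28 = 3*9 + 1
9 = 9*1 + 0  (stop)
So 289/28 = [10; 3, 9].

[10; 3, 9]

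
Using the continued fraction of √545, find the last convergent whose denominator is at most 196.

√545 = [23; 2, 1, 8, 1, 2, 46, …] (period length 6).
Convergents:
  p_0/q_0 = 23/1
  p_1/q_1 = 47/2
  p_2/q_2 = 70/3
  p_3/q_3 = 607/26
  p_4/q_4 = 677/29
  p_5/q_5 = 1961/84
  p_6/q_6 = 90883/3893
q_5 = 84 ≤ 196 < 3893 = q_6, so the answer is 1961/84.

1961/84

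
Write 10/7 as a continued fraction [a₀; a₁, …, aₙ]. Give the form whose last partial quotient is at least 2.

10 = 1*7 + 3
7 = 2*3 + 1
3 = 3*1 + 0  (stop)
So 10/7 = [1; 2, 3].

[1; 2, 3]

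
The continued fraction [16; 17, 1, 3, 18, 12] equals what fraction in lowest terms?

250848/15623

Using pₖ = aₖpₖ₋₁ + pₖ₋₂ and qₖ = aₖqₖ₋₁ + qₖ₋₂:
  k=0: a=16, p=16, q=1
  k=1: a=17, p=273, q=17
  k=2: a=1, p=289, q=18
  k=3: a=3, p=1140, q=71
  k=4: a=18, p=20809, q=1296
  k=5: a=12, p=250848, q=15623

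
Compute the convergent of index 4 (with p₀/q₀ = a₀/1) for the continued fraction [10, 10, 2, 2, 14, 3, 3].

7562/749

Using pₖ = aₖpₖ₋₁ + pₖ₋₂, qₖ = aₖqₖ₋₁ + qₖ₋₂ (with p₋₁=1, p₋₂=0, q₋₁=0, q₋₂=1):
  k=0: a=10, p=10, q=1
  k=1: a=10, p=101, q=10
  k=2: a=2, p=212, q=21
  k=3: a=2, p=525, q=52
  k=4: a=14, p=7562, q=749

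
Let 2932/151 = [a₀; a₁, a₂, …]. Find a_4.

1

2932 = 19·151 + 63   →  a_0 = 19
151 = 2·63 + 25   →  a_1 = 2
63 = 2·25 + 13   →  a_2 = 2
25 = 1·13 + 12   →  a_3 = 1
13 = 1·12 + 1   →  a_4 = 1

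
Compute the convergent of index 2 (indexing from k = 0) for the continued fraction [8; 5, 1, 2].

Using pₖ = aₖpₖ₋₁ + pₖ₋₂, qₖ = aₖqₖ₋₁ + qₖ₋₂ (with p₋₁=1, p₋₂=0, q₋₁=0, q₋₂=1):
  k=0: a=8, p=8, q=1
  k=1: a=5, p=41, q=5
  k=2: a=1, p=49, q=6

49/6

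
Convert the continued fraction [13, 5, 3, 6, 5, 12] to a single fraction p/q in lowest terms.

83784/6353

Using pₖ = aₖpₖ₋₁ + pₖ₋₂ and qₖ = aₖqₖ₋₁ + qₖ₋₂:
  k=0: a=13, p=13, q=1
  k=1: a=5, p=66, q=5
  k=2: a=3, p=211, q=16
  k=3: a=6, p=1332, q=101
  k=4: a=5, p=6871, q=521
  k=5: a=12, p=83784, q=6353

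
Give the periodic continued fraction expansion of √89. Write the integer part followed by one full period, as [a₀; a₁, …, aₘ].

[9; 2, 3, 3, 2, 18]

a₀ = ⌊√89⌋ = 9.
With m₀=0, d₀=1 and mₖ₊₁ = dₖaₖ − mₖ, dₖ₊₁ = (n − mₖ₊₁²)/dₖ, aₖ₊₁ = ⌊(a₀+mₖ₊₁)/dₖ₊₁⌋:
  k=1: m=9, d=8, a=2
  k=2: m=7, d=5, a=3
  k=3: m=8, d=5, a=3
  k=4: m=7, d=8, a=2
  k=5: m=9, d=1, a=18
d=1 and a=2a₀=18 at k=5, so the next step gives (m, d) = (9, 8) again — its k=1 value — and the period has length 5.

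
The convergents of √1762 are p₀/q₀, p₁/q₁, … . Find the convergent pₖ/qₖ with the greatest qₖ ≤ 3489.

146287/3485

√1762 = [41; 1, 40, 1, 82, …] (period length 4).
Convergents:
  p_0/q_0 = 41/1
  p_1/q_1 = 42/1
  p_2/q_2 = 1721/41
  p_3/q_3 = 1763/42
  p_4/q_4 = 146287/3485
  p_5/q_5 = 148050/3527
q_4 = 3485 ≤ 3489 < 3527 = q_5, so the answer is 146287/3485.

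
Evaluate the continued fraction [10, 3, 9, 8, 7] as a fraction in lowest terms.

Fold from the inside: start with 7/1.
  8 + 1/7 = 57/7
  9 + 7/57 = 520/57
  3 + 57/520 = 1617/520
  10 + 520/1617 = 16690/1617

16690/1617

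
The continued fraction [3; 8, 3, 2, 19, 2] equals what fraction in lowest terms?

Using pₖ = aₖpₖ₋₁ + pₖ₋₂ and qₖ = aₖqₖ₋₁ + qₖ₋₂:
  k=0: a=3, p=3, q=1
  k=1: a=8, p=25, q=8
  k=2: a=3, p=78, q=25
  k=3: a=2, p=181, q=58
  k=4: a=19, p=3517, q=1127
  k=5: a=2, p=7215, q=2312

7215/2312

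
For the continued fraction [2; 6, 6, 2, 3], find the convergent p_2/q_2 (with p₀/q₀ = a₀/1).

80/37

Using pₖ = aₖpₖ₋₁ + pₖ₋₂, qₖ = aₖqₖ₋₁ + qₖ₋₂ (with p₋₁=1, p₋₂=0, q₋₁=0, q₋₂=1):
  k=0: a=2, p=2, q=1
  k=1: a=6, p=13, q=6
  k=2: a=6, p=80, q=37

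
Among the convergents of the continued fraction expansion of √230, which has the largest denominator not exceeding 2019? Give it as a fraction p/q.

16561/1092

√230 = [15; 6, 30, …] (period length 2).
Convergents:
  p_0/q_0 = 15/1
  p_1/q_1 = 91/6
  p_2/q_2 = 2745/181
  p_3/q_3 = 16561/1092
  p_4/q_4 = 499575/32941
q_3 = 1092 ≤ 2019 < 32941 = q_4, so the answer is 16561/1092.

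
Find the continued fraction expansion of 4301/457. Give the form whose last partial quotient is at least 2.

4301 = 9*457 + 188
457 = 2*188 + 81
188 = 2*81 + 26
81 = 3*26 + 3
26 = 8*3 + 2
3 = 1*2 + 1
2 = 2*1 + 0  (stop)
So 4301/457 = [9; 2, 2, 3, 8, 1, 2].

[9; 2, 2, 3, 8, 1, 2]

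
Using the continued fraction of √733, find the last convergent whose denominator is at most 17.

√733 = [27; 13, 1, 1, 13, 54, …] (period length 5).
Convergents:
  p_0/q_0 = 27/1
  p_1/q_1 = 352/13
  p_2/q_2 = 379/14
  p_3/q_3 = 731/27
q_2 = 14 ≤ 17 < 27 = q_3, so the answer is 379/14.

379/14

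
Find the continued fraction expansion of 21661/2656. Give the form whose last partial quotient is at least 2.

[8; 6, 2, 3, 8, 7]

21661 = 8×2656 + 413
2656 = 6×413 + 178
413 = 2×178 + 57
178 = 3×57 + 7
57 = 8×7 + 1
7 = 7×1 + 0  (stop)
So 21661/2656 = [8; 6, 2, 3, 8, 7].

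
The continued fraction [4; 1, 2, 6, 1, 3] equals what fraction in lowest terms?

Fold from the inside: start with 3/1.
  1 + 1/3 = 4/3
  6 + 3/4 = 27/4
  2 + 4/27 = 58/27
  1 + 27/58 = 85/58
  4 + 58/85 = 398/85

398/85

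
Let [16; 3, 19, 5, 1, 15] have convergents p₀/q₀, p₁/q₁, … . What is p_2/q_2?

947/58

Using pₖ = aₖpₖ₋₁ + pₖ₋₂, qₖ = aₖqₖ₋₁ + qₖ₋₂ (with p₋₁=1, p₋₂=0, q₋₁=0, q₋₂=1):
  k=0: a=16, p=16, q=1
  k=1: a=3, p=49, q=3
  k=2: a=19, p=947, q=58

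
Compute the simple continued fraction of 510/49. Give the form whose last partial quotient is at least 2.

510 = 10×49 + 20
49 = 2×20 + 9
20 = 2×9 + 2
9 = 4×2 + 1
2 = 2×1 + 0  (stop)
So 510/49 = [10; 2, 2, 4, 2].

[10; 2, 2, 4, 2]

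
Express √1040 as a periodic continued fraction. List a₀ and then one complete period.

a₀ = ⌊√1040⌋ = 32.
With m₀=0, d₀=1 and mₖ₊₁ = dₖaₖ − mₖ, dₖ₊₁ = (n − mₖ₊₁²)/dₖ, aₖ₊₁ = ⌊(a₀+mₖ₊₁)/dₖ₊₁⌋:
  k=1: m=32, d=16, a=4
  k=2: m=32, d=1, a=64
d=1 and a=2a₀=64 at k=2, so the next step gives (m, d) = (32, 16) again — its k=1 value — and the period has length 2.

[32; 4, 64]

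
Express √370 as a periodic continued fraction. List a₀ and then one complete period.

a₀ = ⌊√370⌋ = 19.
With m₀=0, d₀=1 and mₖ₊₁ = dₖaₖ − mₖ, dₖ₊₁ = (n − mₖ₊₁²)/dₖ, aₖ₊₁ = ⌊(a₀+mₖ₊₁)/dₖ₊₁⌋:
  k=1: m=19, d=9, a=4
  k=2: m=17, d=9, a=4
  k=3: m=19, d=1, a=38
d=1 and a=2a₀=38 at k=3, so the next step gives (m, d) = (19, 9) again — its k=1 value — and the period has length 3.

[19; 4, 4, 38]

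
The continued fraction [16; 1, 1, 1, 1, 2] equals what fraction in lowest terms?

216/13

Fold from the inside: start with 2/1.
  1 + 1/2 = 3/2
  1 + 2/3 = 5/3
  1 + 3/5 = 8/5
  1 + 5/8 = 13/8
  16 + 8/13 = 216/13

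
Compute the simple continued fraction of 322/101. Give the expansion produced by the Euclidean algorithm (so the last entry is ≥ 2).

322 = 3·101 + 19
101 = 5·19 + 6
19 = 3·6 + 1
6 = 6·1 + 0  (stop)
So 322/101 = [3; 5, 3, 6].

[3; 5, 3, 6]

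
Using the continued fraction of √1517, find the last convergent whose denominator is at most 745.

28082/721

√1517 = [38; 1, 18, 2, 18, 1, 76, …] (period length 6).
Convergents:
  p_0/q_0 = 38/1
  p_1/q_1 = 39/1
  p_2/q_2 = 740/19
  p_3/q_3 = 1519/39
  p_4/q_4 = 28082/721
  p_5/q_5 = 29601/760
q_4 = 721 ≤ 745 < 760 = q_5, so the answer is 28082/721.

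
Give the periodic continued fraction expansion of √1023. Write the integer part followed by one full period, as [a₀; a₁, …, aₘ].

a₀ = ⌊√1023⌋ = 31.
With m₀=0, d₀=1 and mₖ₊₁ = dₖaₖ − mₖ, dₖ₊₁ = (n − mₖ₊₁²)/dₖ, aₖ₊₁ = ⌊(a₀+mₖ₊₁)/dₖ₊₁⌋:
  k=1: m=31, d=62, a=1
  k=2: m=31, d=1, a=62
d=1 and a=2a₀=62 at k=2, so the next step gives (m, d) = (31, 62) again — its k=1 value — and the period has length 2.

[31; 1, 62]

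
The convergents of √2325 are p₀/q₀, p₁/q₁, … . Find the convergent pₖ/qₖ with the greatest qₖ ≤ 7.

√2325 = [48; 4, 1, 1, 2, 1, 1, 4, 96, …] (period length 8).
Convergents:
  p_0/q_0 = 48/1
  p_1/q_1 = 193/4
  p_2/q_2 = 241/5
  p_3/q_3 = 434/9
q_2 = 5 ≤ 7 < 9 = q_3, so the answer is 241/5.

241/5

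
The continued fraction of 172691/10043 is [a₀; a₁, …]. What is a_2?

8

172691 = 17·10043 + 1960   →  a_0 = 17
10043 = 5·1960 + 243   →  a_1 = 5
1960 = 8·243 + 16   →  a_2 = 8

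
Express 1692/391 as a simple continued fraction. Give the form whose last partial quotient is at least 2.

1692 = 4*391 + 128
391 = 3*128 + 7
128 = 18*7 + 2
7 = 3*2 + 1
2 = 2*1 + 0  (stop)
So 1692/391 = [4; 3, 18, 3, 2].

[4; 3, 18, 3, 2]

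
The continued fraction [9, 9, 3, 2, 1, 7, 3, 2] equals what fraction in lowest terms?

Using pₖ = aₖpₖ₋₁ + pₖ₋₂ and qₖ = aₖqₖ₋₁ + qₖ₋₂:
  k=0: a=9, p=9, q=1
  k=1: a=9, p=82, q=9
  k=2: a=3, p=255, q=28
  k=3: a=2, p=592, q=65
  k=4: a=1, p=847, q=93
  k=5: a=7, p=6521, q=716
  k=6: a=3, p=20410, q=2241
  k=7: a=2, p=47341, q=5198

47341/5198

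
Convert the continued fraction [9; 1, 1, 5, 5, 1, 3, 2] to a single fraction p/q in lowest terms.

Using pₖ = aₖpₖ₋₁ + pₖ₋₂ and qₖ = aₖqₖ₋₁ + qₖ₋₂:
  k=0: a=9, p=9, q=1
  k=1: a=1, p=10, q=1
  k=2: a=1, p=19, q=2
  k=3: a=5, p=105, q=11
  k=4: a=5, p=544, q=57
  k=5: a=1, p=649, q=68
  k=6: a=3, p=2491, q=261
  k=7: a=2, p=5631, q=590

5631/590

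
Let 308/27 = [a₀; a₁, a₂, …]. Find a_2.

2

308 = 11·27 + 11   →  a_0 = 11
27 = 2·11 + 5   →  a_1 = 2
11 = 2·5 + 1   →  a_2 = 2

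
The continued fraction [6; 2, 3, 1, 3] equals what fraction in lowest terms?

Fold from the inside: start with 3/1.
  1 + 1/3 = 4/3
  3 + 3/4 = 15/4
  2 + 4/15 = 34/15
  6 + 15/34 = 219/34

219/34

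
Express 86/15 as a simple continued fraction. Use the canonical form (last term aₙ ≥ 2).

86 = 5*15 + 11
15 = 1*11 + 4
11 = 2*4 + 3
4 = 1*3 + 1
3 = 3*1 + 0  (stop)
So 86/15 = [5; 1, 2, 1, 3].

[5; 1, 2, 1, 3]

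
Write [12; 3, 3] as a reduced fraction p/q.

123/10

Fold from the inside: start with 3/1.
  3 + 1/3 = 10/3
  12 + 3/10 = 123/10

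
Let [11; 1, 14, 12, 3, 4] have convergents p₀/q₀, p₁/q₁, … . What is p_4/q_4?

Using pₖ = aₖpₖ₋₁ + pₖ₋₂, qₖ = aₖqₖ₋₁ + qₖ₋₂ (with p₋₁=1, p₋₂=0, q₋₁=0, q₋₂=1):
  k=0: a=11, p=11, q=1
  k=1: a=1, p=12, q=1
  k=2: a=14, p=179, q=15
  k=3: a=12, p=2160, q=181
  k=4: a=3, p=6659, q=558

6659/558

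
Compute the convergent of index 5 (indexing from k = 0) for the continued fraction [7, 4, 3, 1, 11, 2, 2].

Using pₖ = aₖpₖ₋₁ + pₖ₋₂, qₖ = aₖqₖ₋₁ + qₖ₋₂ (with p₋₁=1, p₋₂=0, q₋₁=0, q₋₂=1):
  k=0: a=7, p=7, q=1
  k=1: a=4, p=29, q=4
  k=2: a=3, p=94, q=13
  k=3: a=1, p=123, q=17
  k=4: a=11, p=1447, q=200
  k=5: a=2, p=3017, q=417

3017/417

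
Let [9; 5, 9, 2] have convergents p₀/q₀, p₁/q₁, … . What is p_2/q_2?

Using pₖ = aₖpₖ₋₁ + pₖ₋₂, qₖ = aₖqₖ₋₁ + qₖ₋₂ (with p₋₁=1, p₋₂=0, q₋₁=0, q₋₂=1):
  k=0: a=9, p=9, q=1
  k=1: a=5, p=46, q=5
  k=2: a=9, p=423, q=46

423/46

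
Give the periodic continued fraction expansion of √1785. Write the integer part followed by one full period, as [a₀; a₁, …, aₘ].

[42; 4, 84]

a₀ = ⌊√1785⌋ = 42.
With m₀=0, d₀=1 and mₖ₊₁ = dₖaₖ − mₖ, dₖ₊₁ = (n − mₖ₊₁²)/dₖ, aₖ₊₁ = ⌊(a₀+mₖ₊₁)/dₖ₊₁⌋:
  k=1: m=42, d=21, a=4
  k=2: m=42, d=1, a=84
d=1 and a=2a₀=84 at k=2, so the next step gives (m, d) = (42, 21) again — its k=1 value — and the period has length 2.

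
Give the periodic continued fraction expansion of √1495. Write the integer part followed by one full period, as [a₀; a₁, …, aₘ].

[38; 1, 1, 1, 76]

a₀ = ⌊√1495⌋ = 38.
With m₀=0, d₀=1 and mₖ₊₁ = dₖaₖ − mₖ, dₖ₊₁ = (n − mₖ₊₁²)/dₖ, aₖ₊₁ = ⌊(a₀+mₖ₊₁)/dₖ₊₁⌋:
  k=1: m=38, d=51, a=1
  k=2: m=13, d=26, a=1
  k=3: m=13, d=51, a=1
  k=4: m=38, d=1, a=76
d=1 and a=2a₀=76 at k=4, so the next step gives (m, d) = (38, 51) again — its k=1 value — and the period has length 4.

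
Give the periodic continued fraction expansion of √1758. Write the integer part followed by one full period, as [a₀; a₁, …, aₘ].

[41; 1, 12, 1, 82]

a₀ = ⌊√1758⌋ = 41.
With m₀=0, d₀=1 and mₖ₊₁ = dₖaₖ − mₖ, dₖ₊₁ = (n − mₖ₊₁²)/dₖ, aₖ₊₁ = ⌊(a₀+mₖ₊₁)/dₖ₊₁⌋:
  k=1: m=41, d=77, a=1
  k=2: m=36, d=6, a=12
  k=3: m=36, d=77, a=1
  k=4: m=41, d=1, a=82
d=1 and a=2a₀=82 at k=4, so the next step gives (m, d) = (41, 77) again — its k=1 value — and the period has length 4.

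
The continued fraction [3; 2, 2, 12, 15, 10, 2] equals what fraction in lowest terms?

67244/19759

Fold from the inside: start with 2/1.
  10 + 1/2 = 21/2
  15 + 2/21 = 317/21
  12 + 21/317 = 3825/317
  2 + 317/3825 = 7967/3825
  2 + 3825/7967 = 19759/7967
  3 + 7967/19759 = 67244/19759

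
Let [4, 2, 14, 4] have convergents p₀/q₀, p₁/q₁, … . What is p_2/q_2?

130/29

Using pₖ = aₖpₖ₋₁ + pₖ₋₂, qₖ = aₖqₖ₋₁ + qₖ₋₂ (with p₋₁=1, p₋₂=0, q₋₁=0, q₋₂=1):
  k=0: a=4, p=4, q=1
  k=1: a=2, p=9, q=2
  k=2: a=14, p=130, q=29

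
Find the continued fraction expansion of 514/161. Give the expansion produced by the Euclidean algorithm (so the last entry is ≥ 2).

514 = 3·161 + 31
161 = 5·31 + 6
31 = 5·6 + 1
6 = 6·1 + 0  (stop)
So 514/161 = [3; 5, 5, 6].

[3; 5, 5, 6]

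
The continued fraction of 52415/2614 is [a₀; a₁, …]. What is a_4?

52415 = 20·2614 + 135   →  a_0 = 20
2614 = 19·135 + 49   →  a_1 = 19
135 = 2·49 + 37   →  a_2 = 2
49 = 1·37 + 12   →  a_3 = 1
37 = 3·12 + 1   →  a_4 = 3

3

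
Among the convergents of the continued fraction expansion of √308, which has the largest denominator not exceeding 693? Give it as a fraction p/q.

√308 = [17; 1, 1, 4, 1, 1, 34, …] (period length 6).
Convergents:
  p_0/q_0 = 17/1
  p_1/q_1 = 18/1
  p_2/q_2 = 35/2
  p_3/q_3 = 158/9
  p_4/q_4 = 193/11
  p_5/q_5 = 351/20
  p_6/q_6 = 12127/691
  p_7/q_7 = 12478/711
q_6 = 691 ≤ 693 < 711 = q_7, so the answer is 12127/691.

12127/691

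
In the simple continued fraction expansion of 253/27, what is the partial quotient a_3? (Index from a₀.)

253 = 9·27 + 10   →  a_0 = 9
27 = 2·10 + 7   →  a_1 = 2
10 = 1·7 + 3   →  a_2 = 1
7 = 2·3 + 1   →  a_3 = 2

2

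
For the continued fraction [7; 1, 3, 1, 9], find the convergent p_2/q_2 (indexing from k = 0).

Using pₖ = aₖpₖ₋₁ + pₖ₋₂, qₖ = aₖqₖ₋₁ + qₖ₋₂ (with p₋₁=1, p₋₂=0, q₋₁=0, q₋₂=1):
  k=0: a=7, p=7, q=1
  k=1: a=1, p=8, q=1
  k=2: a=3, p=31, q=4

31/4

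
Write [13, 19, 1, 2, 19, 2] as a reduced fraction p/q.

30552/2341

Using pₖ = aₖpₖ₋₁ + pₖ₋₂ and qₖ = aₖqₖ₋₁ + qₖ₋₂:
  k=0: a=13, p=13, q=1
  k=1: a=19, p=248, q=19
  k=2: a=1, p=261, q=20
  k=3: a=2, p=770, q=59
  k=4: a=19, p=14891, q=1141
  k=5: a=2, p=30552, q=2341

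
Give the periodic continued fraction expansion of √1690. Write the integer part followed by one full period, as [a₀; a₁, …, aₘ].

a₀ = ⌊√1690⌋ = 41.
With m₀=0, d₀=1 and mₖ₊₁ = dₖaₖ − mₖ, dₖ₊₁ = (n − mₖ₊₁²)/dₖ, aₖ₊₁ = ⌊(a₀+mₖ₊₁)/dₖ₊₁⌋:
  k=1: m=41, d=9, a=9
  k=2: m=40, d=10, a=8
  k=3: m=40, d=9, a=9
  k=4: m=41, d=1, a=82
d=1 and a=2a₀=82 at k=4, so the next step gives (m, d) = (41, 9) again — its k=1 value — and the period has length 4.

[41; 9, 8, 9, 82]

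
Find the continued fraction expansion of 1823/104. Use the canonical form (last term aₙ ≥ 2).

1823 = 17*104 + 55
104 = 1*55 + 49
55 = 1*49 + 6
49 = 8*6 + 1
6 = 6*1 + 0  (stop)
So 1823/104 = [17; 1, 1, 8, 6].

[17; 1, 1, 8, 6]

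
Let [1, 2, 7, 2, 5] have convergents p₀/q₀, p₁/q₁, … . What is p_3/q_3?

47/32

Using pₖ = aₖpₖ₋₁ + pₖ₋₂, qₖ = aₖqₖ₋₁ + qₖ₋₂ (with p₋₁=1, p₋₂=0, q₋₁=0, q₋₂=1):
  k=0: a=1, p=1, q=1
  k=1: a=2, p=3, q=2
  k=2: a=7, p=22, q=15
  k=3: a=2, p=47, q=32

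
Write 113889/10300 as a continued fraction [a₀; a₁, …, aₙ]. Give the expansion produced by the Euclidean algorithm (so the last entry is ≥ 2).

[11; 17, 2, 19, 7, 2]

113889 = 11×10300 + 589
10300 = 17×589 + 287
589 = 2×287 + 15
287 = 19×15 + 2
15 = 7×2 + 1
2 = 2×1 + 0  (stop)
So 113889/10300 = [11; 17, 2, 19, 7, 2].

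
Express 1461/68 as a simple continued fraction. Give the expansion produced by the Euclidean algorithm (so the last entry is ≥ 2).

[21; 2, 16, 2]

1461 = 21×68 + 33
68 = 2×33 + 2
33 = 16×2 + 1
2 = 2×1 + 0  (stop)
So 1461/68 = [21; 2, 16, 2].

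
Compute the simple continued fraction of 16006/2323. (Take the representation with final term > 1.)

[6; 1, 8, 9, 9, 3]

16006 = 6×2323 + 2068
2323 = 1×2068 + 255
2068 = 8×255 + 28
255 = 9×28 + 3
28 = 9×3 + 1
3 = 3×1 + 0  (stop)
So 16006/2323 = [6; 1, 8, 9, 9, 3].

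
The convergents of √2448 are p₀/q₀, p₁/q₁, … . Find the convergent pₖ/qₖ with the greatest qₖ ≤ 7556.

214385/4333

√2448 = [49; 2, 10, 2, 98, …] (period length 4).
Convergents:
  p_0/q_0 = 49/1
  p_1/q_1 = 99/2
  p_2/q_2 = 1039/21
  p_3/q_3 = 2177/44
  p_4/q_4 = 214385/4333
  p_5/q_5 = 430947/8710
q_4 = 4333 ≤ 7556 < 8710 = q_5, so the answer is 214385/4333.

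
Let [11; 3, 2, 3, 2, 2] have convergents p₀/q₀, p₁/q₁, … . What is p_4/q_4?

Using pₖ = aₖpₖ₋₁ + pₖ₋₂, qₖ = aₖqₖ₋₁ + qₖ₋₂ (with p₋₁=1, p₋₂=0, q₋₁=0, q₋₂=1):
  k=0: a=11, p=11, q=1
  k=1: a=3, p=34, q=3
  k=2: a=2, p=79, q=7
  k=3: a=3, p=271, q=24
  k=4: a=2, p=621, q=55

621/55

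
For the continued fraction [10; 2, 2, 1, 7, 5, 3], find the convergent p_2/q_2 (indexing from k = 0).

52/5

Using pₖ = aₖpₖ₋₁ + pₖ₋₂, qₖ = aₖqₖ₋₁ + qₖ₋₂ (with p₋₁=1, p₋₂=0, q₋₁=0, q₋₂=1):
  k=0: a=10, p=10, q=1
  k=1: a=2, p=21, q=2
  k=2: a=2, p=52, q=5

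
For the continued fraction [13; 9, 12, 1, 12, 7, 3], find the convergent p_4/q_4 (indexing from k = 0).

Using pₖ = aₖpₖ₋₁ + pₖ₋₂, qₖ = aₖqₖ₋₁ + qₖ₋₂ (with p₋₁=1, p₋₂=0, q₋₁=0, q₋₂=1):
  k=0: a=13, p=13, q=1
  k=1: a=9, p=118, q=9
  k=2: a=12, p=1429, q=109
  k=3: a=1, p=1547, q=118
  k=4: a=12, p=19993, q=1525

19993/1525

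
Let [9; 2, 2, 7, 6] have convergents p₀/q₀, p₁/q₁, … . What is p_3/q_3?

348/37

Using pₖ = aₖpₖ₋₁ + pₖ₋₂, qₖ = aₖqₖ₋₁ + qₖ₋₂ (with p₋₁=1, p₋₂=0, q₋₁=0, q₋₂=1):
  k=0: a=9, p=9, q=1
  k=1: a=2, p=19, q=2
  k=2: a=2, p=47, q=5
  k=3: a=7, p=348, q=37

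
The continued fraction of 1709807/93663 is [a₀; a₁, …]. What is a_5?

19

1709807 = 18·93663 + 23873   →  a_0 = 18
93663 = 3·23873 + 22044   →  a_1 = 3
23873 = 1·22044 + 1829   →  a_2 = 1
22044 = 12·1829 + 96   →  a_3 = 12
1829 = 19·96 + 5   →  a_4 = 19
96 = 19·5 + 1   →  a_5 = 19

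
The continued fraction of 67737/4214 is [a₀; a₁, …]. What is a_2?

67737 = 16·4214 + 313   →  a_0 = 16
4214 = 13·313 + 145   →  a_1 = 13
313 = 2·145 + 23   →  a_2 = 2

2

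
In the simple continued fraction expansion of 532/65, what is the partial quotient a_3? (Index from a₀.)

532 = 8·65 + 12   →  a_0 = 8
65 = 5·12 + 5   →  a_1 = 5
12 = 2·5 + 2   →  a_2 = 2
5 = 2·2 + 1   →  a_3 = 2

2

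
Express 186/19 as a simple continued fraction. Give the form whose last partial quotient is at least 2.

186 = 9*19 + 15
19 = 1*15 + 4
15 = 3*4 + 3
4 = 1*3 + 1
3 = 3*1 + 0  (stop)
So 186/19 = [9; 1, 3, 1, 3].

[9; 1, 3, 1, 3]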